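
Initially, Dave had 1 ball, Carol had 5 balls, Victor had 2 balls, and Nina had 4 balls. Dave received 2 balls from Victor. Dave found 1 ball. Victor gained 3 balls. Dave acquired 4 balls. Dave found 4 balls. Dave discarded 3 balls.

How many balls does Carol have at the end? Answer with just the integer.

Answer: 5

Derivation:
Tracking counts step by step:
Start: Dave=1, Carol=5, Victor=2, Nina=4
Event 1 (Victor -> Dave, 2): Victor: 2 -> 0, Dave: 1 -> 3. State: Dave=3, Carol=5, Victor=0, Nina=4
Event 2 (Dave +1): Dave: 3 -> 4. State: Dave=4, Carol=5, Victor=0, Nina=4
Event 3 (Victor +3): Victor: 0 -> 3. State: Dave=4, Carol=5, Victor=3, Nina=4
Event 4 (Dave +4): Dave: 4 -> 8. State: Dave=8, Carol=5, Victor=3, Nina=4
Event 5 (Dave +4): Dave: 8 -> 12. State: Dave=12, Carol=5, Victor=3, Nina=4
Event 6 (Dave -3): Dave: 12 -> 9. State: Dave=9, Carol=5, Victor=3, Nina=4

Carol's final count: 5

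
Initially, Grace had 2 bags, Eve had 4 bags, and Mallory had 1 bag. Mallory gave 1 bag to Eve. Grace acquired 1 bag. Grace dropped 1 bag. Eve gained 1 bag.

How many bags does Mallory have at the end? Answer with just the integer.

Tracking counts step by step:
Start: Grace=2, Eve=4, Mallory=1
Event 1 (Mallory -> Eve, 1): Mallory: 1 -> 0, Eve: 4 -> 5. State: Grace=2, Eve=5, Mallory=0
Event 2 (Grace +1): Grace: 2 -> 3. State: Grace=3, Eve=5, Mallory=0
Event 3 (Grace -1): Grace: 3 -> 2. State: Grace=2, Eve=5, Mallory=0
Event 4 (Eve +1): Eve: 5 -> 6. State: Grace=2, Eve=6, Mallory=0

Mallory's final count: 0

Answer: 0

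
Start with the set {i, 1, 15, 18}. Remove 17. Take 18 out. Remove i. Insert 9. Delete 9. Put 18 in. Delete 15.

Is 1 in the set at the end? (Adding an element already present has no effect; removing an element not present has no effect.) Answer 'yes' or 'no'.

Answer: yes

Derivation:
Tracking the set through each operation:
Start: {1, 15, 18, i}
Event 1 (remove 17): not present, no change. Set: {1, 15, 18, i}
Event 2 (remove 18): removed. Set: {1, 15, i}
Event 3 (remove i): removed. Set: {1, 15}
Event 4 (add 9): added. Set: {1, 15, 9}
Event 5 (remove 9): removed. Set: {1, 15}
Event 6 (add 18): added. Set: {1, 15, 18}
Event 7 (remove 15): removed. Set: {1, 18}

Final set: {1, 18} (size 2)
1 is in the final set.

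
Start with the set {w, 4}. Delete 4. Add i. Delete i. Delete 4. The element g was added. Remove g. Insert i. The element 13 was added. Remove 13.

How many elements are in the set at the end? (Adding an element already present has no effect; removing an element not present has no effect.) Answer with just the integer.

Answer: 2

Derivation:
Tracking the set through each operation:
Start: {4, w}
Event 1 (remove 4): removed. Set: {w}
Event 2 (add i): added. Set: {i, w}
Event 3 (remove i): removed. Set: {w}
Event 4 (remove 4): not present, no change. Set: {w}
Event 5 (add g): added. Set: {g, w}
Event 6 (remove g): removed. Set: {w}
Event 7 (add i): added. Set: {i, w}
Event 8 (add 13): added. Set: {13, i, w}
Event 9 (remove 13): removed. Set: {i, w}

Final set: {i, w} (size 2)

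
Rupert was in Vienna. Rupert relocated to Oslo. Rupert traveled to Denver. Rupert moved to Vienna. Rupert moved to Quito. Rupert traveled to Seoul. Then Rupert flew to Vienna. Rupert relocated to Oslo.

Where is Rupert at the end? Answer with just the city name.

Answer: Oslo

Derivation:
Tracking Rupert's location:
Start: Rupert is in Vienna.
After move 1: Vienna -> Oslo. Rupert is in Oslo.
After move 2: Oslo -> Denver. Rupert is in Denver.
After move 3: Denver -> Vienna. Rupert is in Vienna.
After move 4: Vienna -> Quito. Rupert is in Quito.
After move 5: Quito -> Seoul. Rupert is in Seoul.
After move 6: Seoul -> Vienna. Rupert is in Vienna.
After move 7: Vienna -> Oslo. Rupert is in Oslo.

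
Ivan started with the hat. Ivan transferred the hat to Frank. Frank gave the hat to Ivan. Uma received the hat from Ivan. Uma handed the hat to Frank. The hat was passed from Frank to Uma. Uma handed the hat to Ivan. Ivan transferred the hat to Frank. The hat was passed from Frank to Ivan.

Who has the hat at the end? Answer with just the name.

Tracking the hat through each event:
Start: Ivan has the hat.
After event 1: Frank has the hat.
After event 2: Ivan has the hat.
After event 3: Uma has the hat.
After event 4: Frank has the hat.
After event 5: Uma has the hat.
After event 6: Ivan has the hat.
After event 7: Frank has the hat.
After event 8: Ivan has the hat.

Answer: Ivan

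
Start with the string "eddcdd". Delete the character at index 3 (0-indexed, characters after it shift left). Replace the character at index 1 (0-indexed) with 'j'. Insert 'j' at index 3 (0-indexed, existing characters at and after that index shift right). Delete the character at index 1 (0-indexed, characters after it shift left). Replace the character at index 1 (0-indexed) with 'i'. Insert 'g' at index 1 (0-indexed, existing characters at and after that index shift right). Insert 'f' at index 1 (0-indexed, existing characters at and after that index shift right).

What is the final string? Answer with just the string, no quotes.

Applying each edit step by step:
Start: "eddcdd"
Op 1 (delete idx 3 = 'c'): "eddcdd" -> "edddd"
Op 2 (replace idx 1: 'd' -> 'j'): "edddd" -> "ejddd"
Op 3 (insert 'j' at idx 3): "ejddd" -> "ejdjdd"
Op 4 (delete idx 1 = 'j'): "ejdjdd" -> "edjdd"
Op 5 (replace idx 1: 'd' -> 'i'): "edjdd" -> "eijdd"
Op 6 (insert 'g' at idx 1): "eijdd" -> "egijdd"
Op 7 (insert 'f' at idx 1): "egijdd" -> "efgijdd"

Answer: efgijdd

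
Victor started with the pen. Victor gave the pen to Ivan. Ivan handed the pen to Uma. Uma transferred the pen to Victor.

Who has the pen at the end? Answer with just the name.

Answer: Victor

Derivation:
Tracking the pen through each event:
Start: Victor has the pen.
After event 1: Ivan has the pen.
After event 2: Uma has the pen.
After event 3: Victor has the pen.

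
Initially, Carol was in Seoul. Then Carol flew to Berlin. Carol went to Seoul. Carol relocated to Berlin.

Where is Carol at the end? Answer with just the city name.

Tracking Carol's location:
Start: Carol is in Seoul.
After move 1: Seoul -> Berlin. Carol is in Berlin.
After move 2: Berlin -> Seoul. Carol is in Seoul.
After move 3: Seoul -> Berlin. Carol is in Berlin.

Answer: Berlin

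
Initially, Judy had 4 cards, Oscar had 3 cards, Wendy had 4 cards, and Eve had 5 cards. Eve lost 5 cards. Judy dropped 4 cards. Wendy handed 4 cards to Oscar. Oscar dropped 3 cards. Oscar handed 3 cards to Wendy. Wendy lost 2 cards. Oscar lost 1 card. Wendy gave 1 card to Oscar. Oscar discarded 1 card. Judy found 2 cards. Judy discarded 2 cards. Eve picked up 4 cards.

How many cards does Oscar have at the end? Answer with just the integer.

Tracking counts step by step:
Start: Judy=4, Oscar=3, Wendy=4, Eve=5
Event 1 (Eve -5): Eve: 5 -> 0. State: Judy=4, Oscar=3, Wendy=4, Eve=0
Event 2 (Judy -4): Judy: 4 -> 0. State: Judy=0, Oscar=3, Wendy=4, Eve=0
Event 3 (Wendy -> Oscar, 4): Wendy: 4 -> 0, Oscar: 3 -> 7. State: Judy=0, Oscar=7, Wendy=0, Eve=0
Event 4 (Oscar -3): Oscar: 7 -> 4. State: Judy=0, Oscar=4, Wendy=0, Eve=0
Event 5 (Oscar -> Wendy, 3): Oscar: 4 -> 1, Wendy: 0 -> 3. State: Judy=0, Oscar=1, Wendy=3, Eve=0
Event 6 (Wendy -2): Wendy: 3 -> 1. State: Judy=0, Oscar=1, Wendy=1, Eve=0
Event 7 (Oscar -1): Oscar: 1 -> 0. State: Judy=0, Oscar=0, Wendy=1, Eve=0
Event 8 (Wendy -> Oscar, 1): Wendy: 1 -> 0, Oscar: 0 -> 1. State: Judy=0, Oscar=1, Wendy=0, Eve=0
Event 9 (Oscar -1): Oscar: 1 -> 0. State: Judy=0, Oscar=0, Wendy=0, Eve=0
Event 10 (Judy +2): Judy: 0 -> 2. State: Judy=2, Oscar=0, Wendy=0, Eve=0
Event 11 (Judy -2): Judy: 2 -> 0. State: Judy=0, Oscar=0, Wendy=0, Eve=0
Event 12 (Eve +4): Eve: 0 -> 4. State: Judy=0, Oscar=0, Wendy=0, Eve=4

Oscar's final count: 0

Answer: 0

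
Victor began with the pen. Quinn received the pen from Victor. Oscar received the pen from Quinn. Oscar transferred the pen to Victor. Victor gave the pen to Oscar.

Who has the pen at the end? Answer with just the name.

Answer: Oscar

Derivation:
Tracking the pen through each event:
Start: Victor has the pen.
After event 1: Quinn has the pen.
After event 2: Oscar has the pen.
After event 3: Victor has the pen.
After event 4: Oscar has the pen.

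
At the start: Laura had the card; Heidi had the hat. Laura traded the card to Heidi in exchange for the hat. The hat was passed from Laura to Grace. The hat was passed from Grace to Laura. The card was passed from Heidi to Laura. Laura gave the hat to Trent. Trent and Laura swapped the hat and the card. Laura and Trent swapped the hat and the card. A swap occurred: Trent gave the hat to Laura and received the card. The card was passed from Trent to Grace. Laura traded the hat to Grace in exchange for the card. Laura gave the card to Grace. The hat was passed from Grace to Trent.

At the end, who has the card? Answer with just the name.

Answer: Grace

Derivation:
Tracking all object holders:
Start: card:Laura, hat:Heidi
Event 1 (swap card<->hat: now card:Heidi, hat:Laura). State: card:Heidi, hat:Laura
Event 2 (give hat: Laura -> Grace). State: card:Heidi, hat:Grace
Event 3 (give hat: Grace -> Laura). State: card:Heidi, hat:Laura
Event 4 (give card: Heidi -> Laura). State: card:Laura, hat:Laura
Event 5 (give hat: Laura -> Trent). State: card:Laura, hat:Trent
Event 6 (swap hat<->card: now hat:Laura, card:Trent). State: card:Trent, hat:Laura
Event 7 (swap hat<->card: now hat:Trent, card:Laura). State: card:Laura, hat:Trent
Event 8 (swap hat<->card: now hat:Laura, card:Trent). State: card:Trent, hat:Laura
Event 9 (give card: Trent -> Grace). State: card:Grace, hat:Laura
Event 10 (swap hat<->card: now hat:Grace, card:Laura). State: card:Laura, hat:Grace
Event 11 (give card: Laura -> Grace). State: card:Grace, hat:Grace
Event 12 (give hat: Grace -> Trent). State: card:Grace, hat:Trent

Final state: card:Grace, hat:Trent
The card is held by Grace.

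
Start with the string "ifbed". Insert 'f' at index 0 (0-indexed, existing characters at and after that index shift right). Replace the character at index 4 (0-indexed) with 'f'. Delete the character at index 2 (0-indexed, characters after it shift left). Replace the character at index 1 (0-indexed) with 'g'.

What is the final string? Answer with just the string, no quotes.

Applying each edit step by step:
Start: "ifbed"
Op 1 (insert 'f' at idx 0): "ifbed" -> "fifbed"
Op 2 (replace idx 4: 'e' -> 'f'): "fifbed" -> "fifbfd"
Op 3 (delete idx 2 = 'f'): "fifbfd" -> "fibfd"
Op 4 (replace idx 1: 'i' -> 'g'): "fibfd" -> "fgbfd"

Answer: fgbfd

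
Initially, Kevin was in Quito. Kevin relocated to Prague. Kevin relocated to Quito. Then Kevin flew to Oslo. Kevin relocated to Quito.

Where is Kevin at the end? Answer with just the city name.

Tracking Kevin's location:
Start: Kevin is in Quito.
After move 1: Quito -> Prague. Kevin is in Prague.
After move 2: Prague -> Quito. Kevin is in Quito.
After move 3: Quito -> Oslo. Kevin is in Oslo.
After move 4: Oslo -> Quito. Kevin is in Quito.

Answer: Quito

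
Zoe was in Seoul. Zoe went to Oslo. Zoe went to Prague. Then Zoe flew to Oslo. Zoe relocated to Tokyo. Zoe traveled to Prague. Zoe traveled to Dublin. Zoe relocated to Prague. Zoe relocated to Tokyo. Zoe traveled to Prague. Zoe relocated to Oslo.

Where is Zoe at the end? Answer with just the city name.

Answer: Oslo

Derivation:
Tracking Zoe's location:
Start: Zoe is in Seoul.
After move 1: Seoul -> Oslo. Zoe is in Oslo.
After move 2: Oslo -> Prague. Zoe is in Prague.
After move 3: Prague -> Oslo. Zoe is in Oslo.
After move 4: Oslo -> Tokyo. Zoe is in Tokyo.
After move 5: Tokyo -> Prague. Zoe is in Prague.
After move 6: Prague -> Dublin. Zoe is in Dublin.
After move 7: Dublin -> Prague. Zoe is in Prague.
After move 8: Prague -> Tokyo. Zoe is in Tokyo.
After move 9: Tokyo -> Prague. Zoe is in Prague.
After move 10: Prague -> Oslo. Zoe is in Oslo.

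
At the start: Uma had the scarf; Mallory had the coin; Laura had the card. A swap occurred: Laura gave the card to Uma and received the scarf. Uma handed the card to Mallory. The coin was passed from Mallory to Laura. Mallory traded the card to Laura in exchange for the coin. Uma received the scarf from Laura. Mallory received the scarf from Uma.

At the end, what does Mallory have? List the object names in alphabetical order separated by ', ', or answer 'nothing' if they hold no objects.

Tracking all object holders:
Start: scarf:Uma, coin:Mallory, card:Laura
Event 1 (swap card<->scarf: now card:Uma, scarf:Laura). State: scarf:Laura, coin:Mallory, card:Uma
Event 2 (give card: Uma -> Mallory). State: scarf:Laura, coin:Mallory, card:Mallory
Event 3 (give coin: Mallory -> Laura). State: scarf:Laura, coin:Laura, card:Mallory
Event 4 (swap card<->coin: now card:Laura, coin:Mallory). State: scarf:Laura, coin:Mallory, card:Laura
Event 5 (give scarf: Laura -> Uma). State: scarf:Uma, coin:Mallory, card:Laura
Event 6 (give scarf: Uma -> Mallory). State: scarf:Mallory, coin:Mallory, card:Laura

Final state: scarf:Mallory, coin:Mallory, card:Laura
Mallory holds: coin, scarf.

Answer: coin, scarf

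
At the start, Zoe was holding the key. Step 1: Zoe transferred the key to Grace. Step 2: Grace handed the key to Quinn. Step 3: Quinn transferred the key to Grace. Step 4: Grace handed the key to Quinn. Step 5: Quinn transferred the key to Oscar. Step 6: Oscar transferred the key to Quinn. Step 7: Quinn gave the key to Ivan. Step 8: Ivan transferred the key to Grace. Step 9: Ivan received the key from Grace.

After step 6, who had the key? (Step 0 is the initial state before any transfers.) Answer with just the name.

Tracking the key holder through step 6:
After step 0 (start): Zoe
After step 1: Grace
After step 2: Quinn
After step 3: Grace
After step 4: Quinn
After step 5: Oscar
After step 6: Quinn

At step 6, the holder is Quinn.

Answer: Quinn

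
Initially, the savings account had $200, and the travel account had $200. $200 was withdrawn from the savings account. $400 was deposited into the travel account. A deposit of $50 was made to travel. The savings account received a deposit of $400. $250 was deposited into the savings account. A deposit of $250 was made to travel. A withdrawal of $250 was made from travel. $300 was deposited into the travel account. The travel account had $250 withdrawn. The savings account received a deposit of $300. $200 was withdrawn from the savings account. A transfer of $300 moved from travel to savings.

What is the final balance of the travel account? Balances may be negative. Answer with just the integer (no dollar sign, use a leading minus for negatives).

Tracking account balances step by step:
Start: savings=200, travel=200
Event 1 (withdraw 200 from savings): savings: 200 - 200 = 0. Balances: savings=0, travel=200
Event 2 (deposit 400 to travel): travel: 200 + 400 = 600. Balances: savings=0, travel=600
Event 3 (deposit 50 to travel): travel: 600 + 50 = 650. Balances: savings=0, travel=650
Event 4 (deposit 400 to savings): savings: 0 + 400 = 400. Balances: savings=400, travel=650
Event 5 (deposit 250 to savings): savings: 400 + 250 = 650. Balances: savings=650, travel=650
Event 6 (deposit 250 to travel): travel: 650 + 250 = 900. Balances: savings=650, travel=900
Event 7 (withdraw 250 from travel): travel: 900 - 250 = 650. Balances: savings=650, travel=650
Event 8 (deposit 300 to travel): travel: 650 + 300 = 950. Balances: savings=650, travel=950
Event 9 (withdraw 250 from travel): travel: 950 - 250 = 700. Balances: savings=650, travel=700
Event 10 (deposit 300 to savings): savings: 650 + 300 = 950. Balances: savings=950, travel=700
Event 11 (withdraw 200 from savings): savings: 950 - 200 = 750. Balances: savings=750, travel=700
Event 12 (transfer 300 travel -> savings): travel: 700 - 300 = 400, savings: 750 + 300 = 1050. Balances: savings=1050, travel=400

Final balance of travel: 400

Answer: 400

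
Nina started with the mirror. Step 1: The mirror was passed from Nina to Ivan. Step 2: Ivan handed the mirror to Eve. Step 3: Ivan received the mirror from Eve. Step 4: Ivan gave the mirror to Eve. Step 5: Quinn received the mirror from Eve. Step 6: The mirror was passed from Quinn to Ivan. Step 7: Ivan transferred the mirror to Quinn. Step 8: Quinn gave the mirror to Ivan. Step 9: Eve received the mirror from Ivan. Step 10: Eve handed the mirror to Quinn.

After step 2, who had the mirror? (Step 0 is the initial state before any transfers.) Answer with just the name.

Answer: Eve

Derivation:
Tracking the mirror holder through step 2:
After step 0 (start): Nina
After step 1: Ivan
After step 2: Eve

At step 2, the holder is Eve.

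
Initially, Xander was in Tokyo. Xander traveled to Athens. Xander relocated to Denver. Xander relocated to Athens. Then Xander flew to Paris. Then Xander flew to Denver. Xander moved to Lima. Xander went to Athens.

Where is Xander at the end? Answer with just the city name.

Tracking Xander's location:
Start: Xander is in Tokyo.
After move 1: Tokyo -> Athens. Xander is in Athens.
After move 2: Athens -> Denver. Xander is in Denver.
After move 3: Denver -> Athens. Xander is in Athens.
After move 4: Athens -> Paris. Xander is in Paris.
After move 5: Paris -> Denver. Xander is in Denver.
After move 6: Denver -> Lima. Xander is in Lima.
After move 7: Lima -> Athens. Xander is in Athens.

Answer: Athens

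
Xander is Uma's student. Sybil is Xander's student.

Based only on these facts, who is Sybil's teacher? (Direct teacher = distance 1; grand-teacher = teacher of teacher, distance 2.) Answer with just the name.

Answer: Xander

Derivation:
Reconstructing the teacher chain from the given facts:
  Uma -> Xander -> Sybil
(each arrow means 'teacher of the next')
Positions in the chain (0 = top):
  position of Uma: 0
  position of Xander: 1
  position of Sybil: 2

Sybil is at position 2; the teacher is 1 step up the chain, i.e. position 1: Xander.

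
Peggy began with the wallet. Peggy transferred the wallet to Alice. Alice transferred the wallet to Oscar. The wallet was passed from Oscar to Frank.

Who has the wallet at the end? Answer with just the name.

Answer: Frank

Derivation:
Tracking the wallet through each event:
Start: Peggy has the wallet.
After event 1: Alice has the wallet.
After event 2: Oscar has the wallet.
After event 3: Frank has the wallet.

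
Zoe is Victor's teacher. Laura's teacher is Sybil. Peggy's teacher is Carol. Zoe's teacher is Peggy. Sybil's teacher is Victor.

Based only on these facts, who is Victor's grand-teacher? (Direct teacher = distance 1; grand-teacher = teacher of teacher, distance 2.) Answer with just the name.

Reconstructing the teacher chain from the given facts:
  Carol -> Peggy -> Zoe -> Victor -> Sybil -> Laura
(each arrow means 'teacher of the next')
Positions in the chain (0 = top):
  position of Carol: 0
  position of Peggy: 1
  position of Zoe: 2
  position of Victor: 3
  position of Sybil: 4
  position of Laura: 5

Victor is at position 3; the grand-teacher is 2 steps up the chain, i.e. position 1: Peggy.

Answer: Peggy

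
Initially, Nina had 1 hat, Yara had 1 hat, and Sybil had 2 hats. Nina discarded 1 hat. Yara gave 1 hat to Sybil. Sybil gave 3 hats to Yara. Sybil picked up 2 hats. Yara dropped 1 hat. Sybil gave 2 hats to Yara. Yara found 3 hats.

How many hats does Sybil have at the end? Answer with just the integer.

Tracking counts step by step:
Start: Nina=1, Yara=1, Sybil=2
Event 1 (Nina -1): Nina: 1 -> 0. State: Nina=0, Yara=1, Sybil=2
Event 2 (Yara -> Sybil, 1): Yara: 1 -> 0, Sybil: 2 -> 3. State: Nina=0, Yara=0, Sybil=3
Event 3 (Sybil -> Yara, 3): Sybil: 3 -> 0, Yara: 0 -> 3. State: Nina=0, Yara=3, Sybil=0
Event 4 (Sybil +2): Sybil: 0 -> 2. State: Nina=0, Yara=3, Sybil=2
Event 5 (Yara -1): Yara: 3 -> 2. State: Nina=0, Yara=2, Sybil=2
Event 6 (Sybil -> Yara, 2): Sybil: 2 -> 0, Yara: 2 -> 4. State: Nina=0, Yara=4, Sybil=0
Event 7 (Yara +3): Yara: 4 -> 7. State: Nina=0, Yara=7, Sybil=0

Sybil's final count: 0

Answer: 0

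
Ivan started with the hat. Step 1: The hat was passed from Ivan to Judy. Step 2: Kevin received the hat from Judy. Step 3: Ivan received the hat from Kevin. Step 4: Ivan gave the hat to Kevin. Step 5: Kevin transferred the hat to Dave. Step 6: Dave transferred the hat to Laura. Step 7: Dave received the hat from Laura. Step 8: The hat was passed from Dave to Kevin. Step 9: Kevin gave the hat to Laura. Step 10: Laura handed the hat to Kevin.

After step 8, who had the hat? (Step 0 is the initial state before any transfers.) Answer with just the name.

Tracking the hat holder through step 8:
After step 0 (start): Ivan
After step 1: Judy
After step 2: Kevin
After step 3: Ivan
After step 4: Kevin
After step 5: Dave
After step 6: Laura
After step 7: Dave
After step 8: Kevin

At step 8, the holder is Kevin.

Answer: Kevin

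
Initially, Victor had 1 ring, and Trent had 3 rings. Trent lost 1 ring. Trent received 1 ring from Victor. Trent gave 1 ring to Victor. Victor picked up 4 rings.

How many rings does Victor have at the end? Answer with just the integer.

Tracking counts step by step:
Start: Victor=1, Trent=3
Event 1 (Trent -1): Trent: 3 -> 2. State: Victor=1, Trent=2
Event 2 (Victor -> Trent, 1): Victor: 1 -> 0, Trent: 2 -> 3. State: Victor=0, Trent=3
Event 3 (Trent -> Victor, 1): Trent: 3 -> 2, Victor: 0 -> 1. State: Victor=1, Trent=2
Event 4 (Victor +4): Victor: 1 -> 5. State: Victor=5, Trent=2

Victor's final count: 5

Answer: 5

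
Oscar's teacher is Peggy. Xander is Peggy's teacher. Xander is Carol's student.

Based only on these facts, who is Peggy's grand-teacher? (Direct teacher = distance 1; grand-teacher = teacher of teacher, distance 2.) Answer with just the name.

Reconstructing the teacher chain from the given facts:
  Carol -> Xander -> Peggy -> Oscar
(each arrow means 'teacher of the next')
Positions in the chain (0 = top):
  position of Carol: 0
  position of Xander: 1
  position of Peggy: 2
  position of Oscar: 3

Peggy is at position 2; the grand-teacher is 2 steps up the chain, i.e. position 0: Carol.

Answer: Carol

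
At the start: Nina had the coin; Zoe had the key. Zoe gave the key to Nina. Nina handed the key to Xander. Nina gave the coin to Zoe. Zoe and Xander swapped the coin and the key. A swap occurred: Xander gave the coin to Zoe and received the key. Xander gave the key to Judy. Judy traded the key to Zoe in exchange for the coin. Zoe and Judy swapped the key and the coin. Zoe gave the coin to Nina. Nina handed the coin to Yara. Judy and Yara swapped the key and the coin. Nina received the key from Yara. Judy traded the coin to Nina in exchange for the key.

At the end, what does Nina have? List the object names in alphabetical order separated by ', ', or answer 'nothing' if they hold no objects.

Tracking all object holders:
Start: coin:Nina, key:Zoe
Event 1 (give key: Zoe -> Nina). State: coin:Nina, key:Nina
Event 2 (give key: Nina -> Xander). State: coin:Nina, key:Xander
Event 3 (give coin: Nina -> Zoe). State: coin:Zoe, key:Xander
Event 4 (swap coin<->key: now coin:Xander, key:Zoe). State: coin:Xander, key:Zoe
Event 5 (swap coin<->key: now coin:Zoe, key:Xander). State: coin:Zoe, key:Xander
Event 6 (give key: Xander -> Judy). State: coin:Zoe, key:Judy
Event 7 (swap key<->coin: now key:Zoe, coin:Judy). State: coin:Judy, key:Zoe
Event 8 (swap key<->coin: now key:Judy, coin:Zoe). State: coin:Zoe, key:Judy
Event 9 (give coin: Zoe -> Nina). State: coin:Nina, key:Judy
Event 10 (give coin: Nina -> Yara). State: coin:Yara, key:Judy
Event 11 (swap key<->coin: now key:Yara, coin:Judy). State: coin:Judy, key:Yara
Event 12 (give key: Yara -> Nina). State: coin:Judy, key:Nina
Event 13 (swap coin<->key: now coin:Nina, key:Judy). State: coin:Nina, key:Judy

Final state: coin:Nina, key:Judy
Nina holds: coin.

Answer: coin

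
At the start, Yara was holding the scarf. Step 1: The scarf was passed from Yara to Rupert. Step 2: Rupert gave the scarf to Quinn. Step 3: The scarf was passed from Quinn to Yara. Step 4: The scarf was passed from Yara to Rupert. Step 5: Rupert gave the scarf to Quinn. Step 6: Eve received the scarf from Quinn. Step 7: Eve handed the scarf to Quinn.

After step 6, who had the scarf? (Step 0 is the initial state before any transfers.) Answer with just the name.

Answer: Eve

Derivation:
Tracking the scarf holder through step 6:
After step 0 (start): Yara
After step 1: Rupert
After step 2: Quinn
After step 3: Yara
After step 4: Rupert
After step 5: Quinn
After step 6: Eve

At step 6, the holder is Eve.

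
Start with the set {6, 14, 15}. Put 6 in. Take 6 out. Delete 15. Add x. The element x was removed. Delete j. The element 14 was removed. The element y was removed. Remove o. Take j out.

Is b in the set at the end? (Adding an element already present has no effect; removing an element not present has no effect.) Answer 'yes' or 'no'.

Answer: no

Derivation:
Tracking the set through each operation:
Start: {14, 15, 6}
Event 1 (add 6): already present, no change. Set: {14, 15, 6}
Event 2 (remove 6): removed. Set: {14, 15}
Event 3 (remove 15): removed. Set: {14}
Event 4 (add x): added. Set: {14, x}
Event 5 (remove x): removed. Set: {14}
Event 6 (remove j): not present, no change. Set: {14}
Event 7 (remove 14): removed. Set: {}
Event 8 (remove y): not present, no change. Set: {}
Event 9 (remove o): not present, no change. Set: {}
Event 10 (remove j): not present, no change. Set: {}

Final set: {} (size 0)
b is NOT in the final set.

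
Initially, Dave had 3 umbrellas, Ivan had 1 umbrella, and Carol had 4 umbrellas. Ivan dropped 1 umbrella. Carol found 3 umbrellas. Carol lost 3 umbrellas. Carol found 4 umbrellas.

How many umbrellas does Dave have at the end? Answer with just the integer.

Answer: 3

Derivation:
Tracking counts step by step:
Start: Dave=3, Ivan=1, Carol=4
Event 1 (Ivan -1): Ivan: 1 -> 0. State: Dave=3, Ivan=0, Carol=4
Event 2 (Carol +3): Carol: 4 -> 7. State: Dave=3, Ivan=0, Carol=7
Event 3 (Carol -3): Carol: 7 -> 4. State: Dave=3, Ivan=0, Carol=4
Event 4 (Carol +4): Carol: 4 -> 8. State: Dave=3, Ivan=0, Carol=8

Dave's final count: 3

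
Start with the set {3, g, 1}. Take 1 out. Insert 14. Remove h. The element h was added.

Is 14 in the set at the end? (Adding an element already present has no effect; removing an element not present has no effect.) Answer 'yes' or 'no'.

Answer: yes

Derivation:
Tracking the set through each operation:
Start: {1, 3, g}
Event 1 (remove 1): removed. Set: {3, g}
Event 2 (add 14): added. Set: {14, 3, g}
Event 3 (remove h): not present, no change. Set: {14, 3, g}
Event 4 (add h): added. Set: {14, 3, g, h}

Final set: {14, 3, g, h} (size 4)
14 is in the final set.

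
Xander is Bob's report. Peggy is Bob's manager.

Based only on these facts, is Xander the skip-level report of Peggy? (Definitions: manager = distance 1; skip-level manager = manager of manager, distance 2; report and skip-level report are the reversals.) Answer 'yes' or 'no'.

Answer: yes

Derivation:
Reconstructing the manager chain from the given facts:
  Peggy -> Bob -> Xander
(each arrow means 'manager of the next')
Positions in the chain (0 = top):
  position of Peggy: 0
  position of Bob: 1
  position of Xander: 2

Xander is at position 2, Peggy is at position 0; signed distance (j - i) = -2.
'skip-level report' requires j - i = -2. Actual distance is -2, so the relation HOLDS.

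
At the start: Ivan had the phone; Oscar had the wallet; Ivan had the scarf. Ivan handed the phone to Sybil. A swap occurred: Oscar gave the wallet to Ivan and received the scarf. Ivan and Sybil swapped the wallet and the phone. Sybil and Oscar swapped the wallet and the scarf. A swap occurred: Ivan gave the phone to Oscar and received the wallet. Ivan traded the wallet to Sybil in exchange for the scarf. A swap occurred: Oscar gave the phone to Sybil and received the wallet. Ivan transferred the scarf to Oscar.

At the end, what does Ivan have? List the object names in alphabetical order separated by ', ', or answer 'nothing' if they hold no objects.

Tracking all object holders:
Start: phone:Ivan, wallet:Oscar, scarf:Ivan
Event 1 (give phone: Ivan -> Sybil). State: phone:Sybil, wallet:Oscar, scarf:Ivan
Event 2 (swap wallet<->scarf: now wallet:Ivan, scarf:Oscar). State: phone:Sybil, wallet:Ivan, scarf:Oscar
Event 3 (swap wallet<->phone: now wallet:Sybil, phone:Ivan). State: phone:Ivan, wallet:Sybil, scarf:Oscar
Event 4 (swap wallet<->scarf: now wallet:Oscar, scarf:Sybil). State: phone:Ivan, wallet:Oscar, scarf:Sybil
Event 5 (swap phone<->wallet: now phone:Oscar, wallet:Ivan). State: phone:Oscar, wallet:Ivan, scarf:Sybil
Event 6 (swap wallet<->scarf: now wallet:Sybil, scarf:Ivan). State: phone:Oscar, wallet:Sybil, scarf:Ivan
Event 7 (swap phone<->wallet: now phone:Sybil, wallet:Oscar). State: phone:Sybil, wallet:Oscar, scarf:Ivan
Event 8 (give scarf: Ivan -> Oscar). State: phone:Sybil, wallet:Oscar, scarf:Oscar

Final state: phone:Sybil, wallet:Oscar, scarf:Oscar
Ivan holds: (nothing).

Answer: nothing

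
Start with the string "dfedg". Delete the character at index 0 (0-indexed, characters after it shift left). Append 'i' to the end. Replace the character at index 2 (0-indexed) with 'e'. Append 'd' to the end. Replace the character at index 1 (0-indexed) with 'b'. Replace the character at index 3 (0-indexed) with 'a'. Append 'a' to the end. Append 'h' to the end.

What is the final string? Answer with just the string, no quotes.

Applying each edit step by step:
Start: "dfedg"
Op 1 (delete idx 0 = 'd'): "dfedg" -> "fedg"
Op 2 (append 'i'): "fedg" -> "fedgi"
Op 3 (replace idx 2: 'd' -> 'e'): "fedgi" -> "feegi"
Op 4 (append 'd'): "feegi" -> "feegid"
Op 5 (replace idx 1: 'e' -> 'b'): "feegid" -> "fbegid"
Op 6 (replace idx 3: 'g' -> 'a'): "fbegid" -> "fbeaid"
Op 7 (append 'a'): "fbeaid" -> "fbeaida"
Op 8 (append 'h'): "fbeaida" -> "fbeaidah"

Answer: fbeaidah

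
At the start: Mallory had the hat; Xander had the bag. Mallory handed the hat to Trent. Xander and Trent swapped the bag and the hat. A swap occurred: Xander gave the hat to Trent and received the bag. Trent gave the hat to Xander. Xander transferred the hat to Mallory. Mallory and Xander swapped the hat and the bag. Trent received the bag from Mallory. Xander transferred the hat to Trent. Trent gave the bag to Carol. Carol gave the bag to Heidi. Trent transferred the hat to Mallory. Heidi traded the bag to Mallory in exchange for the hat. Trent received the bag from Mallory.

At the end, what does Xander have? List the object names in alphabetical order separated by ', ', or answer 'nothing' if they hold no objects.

Answer: nothing

Derivation:
Tracking all object holders:
Start: hat:Mallory, bag:Xander
Event 1 (give hat: Mallory -> Trent). State: hat:Trent, bag:Xander
Event 2 (swap bag<->hat: now bag:Trent, hat:Xander). State: hat:Xander, bag:Trent
Event 3 (swap hat<->bag: now hat:Trent, bag:Xander). State: hat:Trent, bag:Xander
Event 4 (give hat: Trent -> Xander). State: hat:Xander, bag:Xander
Event 5 (give hat: Xander -> Mallory). State: hat:Mallory, bag:Xander
Event 6 (swap hat<->bag: now hat:Xander, bag:Mallory). State: hat:Xander, bag:Mallory
Event 7 (give bag: Mallory -> Trent). State: hat:Xander, bag:Trent
Event 8 (give hat: Xander -> Trent). State: hat:Trent, bag:Trent
Event 9 (give bag: Trent -> Carol). State: hat:Trent, bag:Carol
Event 10 (give bag: Carol -> Heidi). State: hat:Trent, bag:Heidi
Event 11 (give hat: Trent -> Mallory). State: hat:Mallory, bag:Heidi
Event 12 (swap bag<->hat: now bag:Mallory, hat:Heidi). State: hat:Heidi, bag:Mallory
Event 13 (give bag: Mallory -> Trent). State: hat:Heidi, bag:Trent

Final state: hat:Heidi, bag:Trent
Xander holds: (nothing).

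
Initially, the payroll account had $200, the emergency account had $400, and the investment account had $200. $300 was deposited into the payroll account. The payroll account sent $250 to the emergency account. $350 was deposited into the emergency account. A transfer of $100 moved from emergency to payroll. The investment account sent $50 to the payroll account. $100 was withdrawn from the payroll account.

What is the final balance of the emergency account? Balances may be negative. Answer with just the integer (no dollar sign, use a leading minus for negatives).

Tracking account balances step by step:
Start: payroll=200, emergency=400, investment=200
Event 1 (deposit 300 to payroll): payroll: 200 + 300 = 500. Balances: payroll=500, emergency=400, investment=200
Event 2 (transfer 250 payroll -> emergency): payroll: 500 - 250 = 250, emergency: 400 + 250 = 650. Balances: payroll=250, emergency=650, investment=200
Event 3 (deposit 350 to emergency): emergency: 650 + 350 = 1000. Balances: payroll=250, emergency=1000, investment=200
Event 4 (transfer 100 emergency -> payroll): emergency: 1000 - 100 = 900, payroll: 250 + 100 = 350. Balances: payroll=350, emergency=900, investment=200
Event 5 (transfer 50 investment -> payroll): investment: 200 - 50 = 150, payroll: 350 + 50 = 400. Balances: payroll=400, emergency=900, investment=150
Event 6 (withdraw 100 from payroll): payroll: 400 - 100 = 300. Balances: payroll=300, emergency=900, investment=150

Final balance of emergency: 900

Answer: 900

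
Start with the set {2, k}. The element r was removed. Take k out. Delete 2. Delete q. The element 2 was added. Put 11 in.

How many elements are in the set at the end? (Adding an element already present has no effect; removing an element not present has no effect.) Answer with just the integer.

Answer: 2

Derivation:
Tracking the set through each operation:
Start: {2, k}
Event 1 (remove r): not present, no change. Set: {2, k}
Event 2 (remove k): removed. Set: {2}
Event 3 (remove 2): removed. Set: {}
Event 4 (remove q): not present, no change. Set: {}
Event 5 (add 2): added. Set: {2}
Event 6 (add 11): added. Set: {11, 2}

Final set: {11, 2} (size 2)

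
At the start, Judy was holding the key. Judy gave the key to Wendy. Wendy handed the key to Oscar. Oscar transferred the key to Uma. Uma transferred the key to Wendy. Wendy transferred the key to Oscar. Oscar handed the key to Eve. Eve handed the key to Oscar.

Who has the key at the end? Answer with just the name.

Answer: Oscar

Derivation:
Tracking the key through each event:
Start: Judy has the key.
After event 1: Wendy has the key.
After event 2: Oscar has the key.
After event 3: Uma has the key.
After event 4: Wendy has the key.
After event 5: Oscar has the key.
After event 6: Eve has the key.
After event 7: Oscar has the key.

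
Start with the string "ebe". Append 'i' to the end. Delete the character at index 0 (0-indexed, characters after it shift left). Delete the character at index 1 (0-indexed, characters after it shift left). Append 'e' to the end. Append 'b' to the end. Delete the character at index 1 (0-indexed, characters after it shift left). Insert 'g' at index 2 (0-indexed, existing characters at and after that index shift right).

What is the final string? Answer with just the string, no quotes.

Applying each edit step by step:
Start: "ebe"
Op 1 (append 'i'): "ebe" -> "ebei"
Op 2 (delete idx 0 = 'e'): "ebei" -> "bei"
Op 3 (delete idx 1 = 'e'): "bei" -> "bi"
Op 4 (append 'e'): "bi" -> "bie"
Op 5 (append 'b'): "bie" -> "bieb"
Op 6 (delete idx 1 = 'i'): "bieb" -> "beb"
Op 7 (insert 'g' at idx 2): "beb" -> "begb"

Answer: begb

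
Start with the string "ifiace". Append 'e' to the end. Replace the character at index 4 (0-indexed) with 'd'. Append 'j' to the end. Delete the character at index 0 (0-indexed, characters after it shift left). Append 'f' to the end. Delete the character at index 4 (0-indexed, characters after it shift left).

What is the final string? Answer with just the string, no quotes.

Applying each edit step by step:
Start: "ifiace"
Op 1 (append 'e'): "ifiace" -> "ifiacee"
Op 2 (replace idx 4: 'c' -> 'd'): "ifiacee" -> "ifiadee"
Op 3 (append 'j'): "ifiadee" -> "ifiadeej"
Op 4 (delete idx 0 = 'i'): "ifiadeej" -> "fiadeej"
Op 5 (append 'f'): "fiadeej" -> "fiadeejf"
Op 6 (delete idx 4 = 'e'): "fiadeejf" -> "fiadejf"

Answer: fiadejf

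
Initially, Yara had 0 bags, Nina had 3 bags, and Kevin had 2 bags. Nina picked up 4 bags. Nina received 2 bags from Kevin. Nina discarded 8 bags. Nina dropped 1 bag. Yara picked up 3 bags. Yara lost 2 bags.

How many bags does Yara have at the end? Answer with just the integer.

Tracking counts step by step:
Start: Yara=0, Nina=3, Kevin=2
Event 1 (Nina +4): Nina: 3 -> 7. State: Yara=0, Nina=7, Kevin=2
Event 2 (Kevin -> Nina, 2): Kevin: 2 -> 0, Nina: 7 -> 9. State: Yara=0, Nina=9, Kevin=0
Event 3 (Nina -8): Nina: 9 -> 1. State: Yara=0, Nina=1, Kevin=0
Event 4 (Nina -1): Nina: 1 -> 0. State: Yara=0, Nina=0, Kevin=0
Event 5 (Yara +3): Yara: 0 -> 3. State: Yara=3, Nina=0, Kevin=0
Event 6 (Yara -2): Yara: 3 -> 1. State: Yara=1, Nina=0, Kevin=0

Yara's final count: 1

Answer: 1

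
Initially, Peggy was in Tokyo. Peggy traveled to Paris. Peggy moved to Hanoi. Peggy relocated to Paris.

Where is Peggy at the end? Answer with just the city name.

Answer: Paris

Derivation:
Tracking Peggy's location:
Start: Peggy is in Tokyo.
After move 1: Tokyo -> Paris. Peggy is in Paris.
After move 2: Paris -> Hanoi. Peggy is in Hanoi.
After move 3: Hanoi -> Paris. Peggy is in Paris.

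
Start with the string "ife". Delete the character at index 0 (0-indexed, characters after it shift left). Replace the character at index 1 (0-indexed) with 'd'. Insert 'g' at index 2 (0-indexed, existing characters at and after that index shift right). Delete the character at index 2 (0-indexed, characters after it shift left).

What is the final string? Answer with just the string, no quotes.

Answer: fd

Derivation:
Applying each edit step by step:
Start: "ife"
Op 1 (delete idx 0 = 'i'): "ife" -> "fe"
Op 2 (replace idx 1: 'e' -> 'd'): "fe" -> "fd"
Op 3 (insert 'g' at idx 2): "fd" -> "fdg"
Op 4 (delete idx 2 = 'g'): "fdg" -> "fd"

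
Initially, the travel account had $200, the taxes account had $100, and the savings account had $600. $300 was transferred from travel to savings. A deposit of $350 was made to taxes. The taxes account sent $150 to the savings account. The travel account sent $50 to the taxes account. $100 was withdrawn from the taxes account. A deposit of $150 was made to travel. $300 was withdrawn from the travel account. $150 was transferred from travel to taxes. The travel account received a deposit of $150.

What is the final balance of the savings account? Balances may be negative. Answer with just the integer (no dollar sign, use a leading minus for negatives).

Answer: 1050

Derivation:
Tracking account balances step by step:
Start: travel=200, taxes=100, savings=600
Event 1 (transfer 300 travel -> savings): travel: 200 - 300 = -100, savings: 600 + 300 = 900. Balances: travel=-100, taxes=100, savings=900
Event 2 (deposit 350 to taxes): taxes: 100 + 350 = 450. Balances: travel=-100, taxes=450, savings=900
Event 3 (transfer 150 taxes -> savings): taxes: 450 - 150 = 300, savings: 900 + 150 = 1050. Balances: travel=-100, taxes=300, savings=1050
Event 4 (transfer 50 travel -> taxes): travel: -100 - 50 = -150, taxes: 300 + 50 = 350. Balances: travel=-150, taxes=350, savings=1050
Event 5 (withdraw 100 from taxes): taxes: 350 - 100 = 250. Balances: travel=-150, taxes=250, savings=1050
Event 6 (deposit 150 to travel): travel: -150 + 150 = 0. Balances: travel=0, taxes=250, savings=1050
Event 7 (withdraw 300 from travel): travel: 0 - 300 = -300. Balances: travel=-300, taxes=250, savings=1050
Event 8 (transfer 150 travel -> taxes): travel: -300 - 150 = -450, taxes: 250 + 150 = 400. Balances: travel=-450, taxes=400, savings=1050
Event 9 (deposit 150 to travel): travel: -450 + 150 = -300. Balances: travel=-300, taxes=400, savings=1050

Final balance of savings: 1050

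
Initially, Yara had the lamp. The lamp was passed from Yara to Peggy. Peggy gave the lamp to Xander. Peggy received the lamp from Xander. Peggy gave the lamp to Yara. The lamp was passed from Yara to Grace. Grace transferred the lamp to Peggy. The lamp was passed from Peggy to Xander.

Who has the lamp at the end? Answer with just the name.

Answer: Xander

Derivation:
Tracking the lamp through each event:
Start: Yara has the lamp.
After event 1: Peggy has the lamp.
After event 2: Xander has the lamp.
After event 3: Peggy has the lamp.
After event 4: Yara has the lamp.
After event 5: Grace has the lamp.
After event 6: Peggy has the lamp.
After event 7: Xander has the lamp.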